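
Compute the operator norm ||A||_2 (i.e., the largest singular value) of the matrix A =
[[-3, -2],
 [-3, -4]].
||A||_2 = sqrt((38 + sqrt(1300))/2) ≈ 6.085 (= sqrt(largest eigenvalue of A^T A))

||A||_2 = sigma_max(A) = sqrt(lambda_max(A^T A)). Form the symmetric matrix M = A^T A =
[[18, 18],
 [18, 20]].
Its characteristic polynomial (trace, determinant of M give the coefficients) is
  p(λ) = det(λ I - M) = λ^2 - 38λ + 36.
For λ^2 - 38λ + 36 the discriminant is 1300. It is nonnegative but not a perfect square, so the roots are real and irrational: λ = (38 ± sqrt(1300))/2 ≈ 37.0278, 0.9722.
So the eigenvalues of A^T A are ≈ 0.9722, 37.0278 (all ≥ 0, as they must be for A^T A). The largest is λ_max = (38 + sqrt(1300))/2 ≈ 37.0278, hence ||A||_2 = sqrt(λ_max) = sqrt((38 + sqrt(1300))/2) ≈ 6.085.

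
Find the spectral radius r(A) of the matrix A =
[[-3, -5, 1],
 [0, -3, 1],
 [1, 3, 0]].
r(A) ≈ 4.5712

The eigenvalues of A are the roots of its characteristic polynomial. With M = A (coefficients from the trace, the sum of principal 2x2 minors, and det A):
  p(λ) = det(λ I - M) = λ^3 + 6λ^2 + 5λ - 7.
No integer candidate from the rational root theorem (±divisors of 7) is a root, so the roots are irrational. The cubic discriminant is Δ = 1345 > 0, so there are three distinct real roots. p(-5) = -7 and p(-4) = 5 have opposite signs, so a root lies in (-5, -4); Newton's method refines it to λ ≈ -4.5712. p(-3) = 5 and p(-2) = -1 have opposite signs, so a root lies in (-3, -2); Newton's method refines it to λ ≈ -2.1433. p(0) = -7 and p(1) = 5 have opposite signs, so a root lies in (0, 1); Newton's method refines it to λ ≈ 0.7145. Check (Vieta): the three roots sum to -6, matching tr M = -6.
Thus the eigenvalues (to 4 decimals) are -4.5712 (modulus 4.5712); -2.1433 (modulus 2.1433); 0.7145 (modulus 0.7145). The spectral radius is the largest modulus: r(A) ≈ 4.5712. (Cross-check: r(A) ≤ ||A||_2 ≈ 7.2363; equality holds whenever A is normal, though it can also hold for some non-normal A.)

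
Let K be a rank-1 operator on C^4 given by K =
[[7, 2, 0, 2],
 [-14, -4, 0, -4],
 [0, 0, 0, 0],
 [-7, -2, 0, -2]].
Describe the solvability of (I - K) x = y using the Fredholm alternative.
(I - K) is singular (det(I - K) = 0, i.e. 1 ∈ sigma(K)). (I - K) x = y is solvable iff y ⊥ ker((I - K)^*) = span{(7, 2, 0, 2)}, i.e. iff 7y_1 + 2y_2 + 2y_4 = 0. When solvable, the solutions are x = y + c·(1, -2, 0, -1), c arbitrary (ker(I - K) = span{(1, -2, 0, -1)}, dimension 1).

K has rank 1, so it is an outer product K = u v^T: every row of K is a multiple of one row vector. Reading off the entries, u = (1, -2, 0, -1) and v = (7, 2, 0, 2) (row i of K equals u_i·v^T). A rank-one matrix u v^T satisfies K u = u (v·u) and kills the (3)-dimensional subspace v^⊥, so its characteristic polynomial is lambda^3 (lambda - v·u) with v·u = tr K = 1. Hence the eigenvalues of I - K are 1 (multiplicity 3) and 1 - (1) = 0, so det(I - K) = 0. (Direct check: I - K =
[[-6, -2, 0, -2],
 [14, 5, 0, 4],
 [0, 0, 1, 0],
 [7, 2, 0, 3]]
has determinant 0.) So 1 is an eigenvalue of K and (I - K) is not invertible. The finite-dimensional Fredholm alternative says: either (I - K) is invertible, or ker(I - K) ≠ {0} and then range(I - K) = ker((I - K)^*)^⊥, with dim ker(I - K) = dim ker((I - K)^*). We are in the second case, so we need both kernels. Kernel of I - K: (I - K) u = u - u (v·u) = u - u = 0, so ker(I - K) = span{u} = span{(1, -2, 0, -1)} (it is exactly 1-dimensional because rank(I - K) = 3). Kernel of the adjoint: K is real, so (I - K)^* = I - K^T = I - v u^T, and (I - v u^T) v = v - v (u·v) = 0; hence ker((I - K)^*) = span{v} = span{(7, 2, 0, 2)}. Therefore (I - K) x = y is solvable iff <y, v> = 0, i.e. iff 7y_1 + 2y_2 + 2y_4 = 0. When this holds, K y = u (v·y) = 0, so (I - K) y = y and x = y is a particular solution; the full solution set is the line x = y + c·u = y + c·(1, -2, 0, -1), c ∈ C.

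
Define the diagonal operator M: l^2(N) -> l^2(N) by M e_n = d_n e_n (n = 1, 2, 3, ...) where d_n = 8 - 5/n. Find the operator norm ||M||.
||M|| = 8

For a diagonal operator on l^2 with entries d_n, ||M|| = sup_n |d_n|. Here d_1 = 3, d_2 = 11/2, ..., and d_n = 8 - 5/n increases monotonically toward 8. All terms lie in [3, 8), so |d_n| = d_n and the supremum is the limit 8, which is not attained by any individual d_n. Hence ||M|| = 8.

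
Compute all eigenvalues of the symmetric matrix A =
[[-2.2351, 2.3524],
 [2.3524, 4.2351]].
sigma(A) ≈ {-3, 5}

A is real symmetric, so its spectrum consists of real eigenvalues. Expanding the characteristic polynomial of the displayed matrix gives
  det(λ I - A) = p(λ) = λ^2 + (-2)λ + (-15).
Solving p(λ) = 0 yields eigenvalues ≈ -3, 5. (A is shown rounded to 4 decimals, so these recover the underlying integer eigenvalues to within that precision.)
Verification: the trace of A = 2 equals the sum of eigenvalues 2, and det(A) ≈ -14.9997 matches the eigenvalue product -15.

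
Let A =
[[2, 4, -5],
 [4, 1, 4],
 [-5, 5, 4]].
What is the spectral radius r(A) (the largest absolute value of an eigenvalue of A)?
r(A) ≈ 8.2894

The eigenvalues of A are the roots of its characteristic polynomial. With M = A (coefficients from the trace, the sum of principal 2x2 minors, and det A):
  p(λ) = det(λ I - M) = λ^3 - 7λ^2 - 47λ + 301.
No integer candidate from the rational root theorem (±divisors of 301) is a root, so the roots are irrational. The cubic discriminant is Δ = 272800 > 0, so there are three distinct real roots. p(-7) = -56 and p(-6) = 115 have opposite signs, so a root lies in (-7, -6); Newton's method refines it to λ ≈ -6.705. p(5) = 16 and p(6) = -17 have opposite signs, so a root lies in (5, 6); Newton's method refines it to λ ≈ 5.4156. p(8) = -11 and p(9) = 40 have opposite signs, so a root lies in (8, 9); Newton's method refines it to λ ≈ 8.2894. Check (Vieta): the three roots sum to 7, matching tr M = 7.
Thus the eigenvalues (to 4 decimals) are -6.705 (modulus 6.705); 5.4156 (modulus 5.4156); 8.2894 (modulus 8.2894). The spectral radius is the largest modulus: r(A) ≈ 8.2894. (Cross-check: r(A) ≤ ||A||_2 ≈ 8.392; equality holds whenever A is normal, though it can also hold for some non-normal A.)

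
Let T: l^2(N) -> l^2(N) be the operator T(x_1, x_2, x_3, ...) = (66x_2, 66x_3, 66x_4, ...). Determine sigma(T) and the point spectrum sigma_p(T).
sigma(T) = closed disk {z in C : |z| ≤ 66}; sigma_p(T) = open disk {z in C : |z| < 66}

Note T = 66·V where V is the unit left shift (V x)_k = x_{k+1}; so sigma(T) = 66·sigma(V) and ||T|| = 66||V||. ||T x||^2 = 4356sum_{k≥2} |x_k|^2 ≤ 4356||x||^2, with equality on {x : x_1 = 0}, so ||T|| = 66. For any lambda with |lambda| < 66, set r = lambda/66 (|r| < 1); the vector x = (1, r, r^2, ...) is in l^2 and satisfies T x = 66(r, r^2, ...) = lambda x, so lambda is an eigenvalue. On the boundary |lambda| = 66 the geometric series diverges, so no l^2 eigenvector exists, but these lambda lie in the approximate point spectrum. Hence sigma(T) is the closed disk of radius 66 and sigma_p(T) is the open disk.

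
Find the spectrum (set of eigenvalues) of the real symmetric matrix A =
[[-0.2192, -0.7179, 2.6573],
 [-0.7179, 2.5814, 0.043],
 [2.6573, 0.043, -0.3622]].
sigma(A) ≈ {-3, 2, 3}

A is real symmetric, so its spectrum consists of real eigenvalues. Expanding the characteristic polynomial of the displayed matrix gives
  det(λ I - A) = p(λ) = λ^3 + (-2)λ^2 + (-9)λ + (18).
Solving p(λ) = 0 yields eigenvalues ≈ -3, 2, 3. (A is shown rounded to 4 decimals, so these recover the underlying integer eigenvalues to within that precision.)
Verification: the trace of A = 2 equals the sum of eigenvalues 2, and det(A) ≈ -17.9999 matches the eigenvalue product -18.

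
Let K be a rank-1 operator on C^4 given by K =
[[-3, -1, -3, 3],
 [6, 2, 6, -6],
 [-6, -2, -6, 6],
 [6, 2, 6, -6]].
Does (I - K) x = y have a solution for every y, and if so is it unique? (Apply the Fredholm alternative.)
(I - K) is invertible (det(I - K) = 14 ≠ 0), so for every y in C^4 the equation (I - K) x = y has a unique solution.

K has rank 1, so it is an outer product K = u v^T: every row of K is a multiple of one row vector. Reading off the entries, u = (-1, 2, -2, 2) and v = (3, 1, 3, -3) (row i of K equals u_i·v^T). A rank-one matrix u v^T satisfies K u = u (v·u) and kills the (3)-dimensional subspace v^⊥, so its characteristic polynomial is lambda^3 (lambda - v·u) with v·u = tr K = -13. Hence the eigenvalues of I - K are 1 (multiplicity 3) and 1 - (-13) = 14, so det(I - K) = 14. (Direct check: I - K =
[[4, 1, 3, -3],
 [-6, -1, -6, 6],
 [6, 2, 7, -6],
 [-6, -2, -6, 7]]
has determinant 14.) The finite-dimensional Fredholm alternative says: either (I - K) is invertible, or ker(I - K) ≠ {0} and then range(I - K) = ker((I - K)^*)^⊥, with dim ker(I - K) = dim ker((I - K)^*). Since det(I - K) ≠ 0, 1 is not an eigenvalue of K and ker(I - K) = {0}, so we are in the first case: for every y there is a unique x = (I - K)^(-1) y. Explicitly, by the Sherman–Morrison formula, (I - u v^T)^(-1) = I + u v^T/(1 - v·u), i.e. (I - K)^(-1) = I + K/(14).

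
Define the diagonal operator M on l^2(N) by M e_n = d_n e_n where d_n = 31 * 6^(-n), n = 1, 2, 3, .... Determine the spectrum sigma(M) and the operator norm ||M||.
sigma(M) = {31 * 6^(-n) : n ≥ 1} ∪ {0}; ||M|| = 31/6

A bounded diagonal operator on l^2 with diagonal entries d_n has spectrum equal to the closure of {d_n : n ≥ 1}: every d_n is an eigenvalue (with eigenvector e_n), so {d_n} ⊂ sigma(M); the spectrum is closed, so its closure is too; and for lambda not in the closure, (M - lambda I) has bounded inverse (the diagonal entries 1/(d_n - lambda) are bounded). For our sequence d_n = 31 * 6^(-n), n = 1, 2, 3, ...:
  - {d_n} = {31 * 6^(-n) : n ≥ 1}; the only limit point is 0
  - closure = {31 * 6^(-n) : n ≥ 1} ∪ {0}
For the norm: a diagonal operator has ||M|| = sup_n |d_n|. Here d_n = 31 * 6^(-n) is positive and decreasing, so sup_n |d_n| = d_1 = 31/6. So ||M|| = 31/6.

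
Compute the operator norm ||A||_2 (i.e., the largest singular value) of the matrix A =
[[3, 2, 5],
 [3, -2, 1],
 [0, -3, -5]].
||A||_2 ≈ 8.2395 (= sqrt(largest eigenvalue of A^T A))

||A||_2 = sigma_max(A) = sqrt(lambda_max(A^T A)). Form the symmetric matrix M = A^T A =
[[18, 0, 18],
 [0, 17, 23],
 [18, 23, 51]].
Its characteristic polynomial (trace, sum of principal 2x2 minors, determinant of M give the coefficients) is
  p(λ) = det(λ I - M) = λ^3 - 86λ^2 + 1238λ - 576.
No integer candidate from the rational root theorem (±divisors of 576) is a root, so the roots are irrational. The cubic discriminant is Δ = 3375211184 > 0, so there are three distinct real roots. p(0) = -576 and p(1) = 577 have opposite signs, so a root lies in (0, 1); Newton's method refines it to λ ≈ 0.4813. p(17) = 529 and p(18) = -324 have opposite signs, so a root lies in (17, 18); Newton's method refines it to λ ≈ 17.6293. p(67) = -2921 and p(68) = 376 have opposite signs, so a root lies in (67, 68); Newton's method refines it to λ ≈ 67.8894. Check (Vieta): the three roots sum to 86, matching tr M = 86.
So the eigenvalues of A^T A are ≈ 0.4813, 17.6293, 67.8894 (all ≥ 0, as they must be for A^T A). The largest is λ_max ≈ 67.8894, hence ||A||_2 = sqrt(λ_max) ≈ 8.2395.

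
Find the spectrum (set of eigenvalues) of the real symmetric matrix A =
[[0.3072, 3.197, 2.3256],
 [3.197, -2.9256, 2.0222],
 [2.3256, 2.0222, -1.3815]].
sigma(A) ≈ {-5, -3, 4}

A is real symmetric, so its spectrum consists of real eigenvalues. Expanding the characteristic polynomial of the displayed matrix gives
  det(λ I - A) = p(λ) = λ^3 + (4)λ^2 + (-17)λ + (-59.9982).
Solving p(λ) = 0 yields eigenvalues ≈ -5, -3, 4. (A is shown rounded to 4 decimals, so these recover the underlying integer eigenvalues to within that precision.)
Verification: the trace of A = -4 equals the sum of eigenvalues -4, and det(A) ≈ 59.9982 matches the eigenvalue product 60.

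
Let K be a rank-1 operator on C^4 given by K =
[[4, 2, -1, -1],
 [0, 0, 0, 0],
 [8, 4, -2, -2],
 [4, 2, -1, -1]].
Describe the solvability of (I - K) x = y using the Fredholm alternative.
(I - K) is singular (det(I - K) = 0, i.e. 1 ∈ sigma(K)). (I - K) x = y is solvable iff y ⊥ ker((I - K)^*) = span{(4, 2, -1, -1)}, i.e. iff 4y_1 + 2y_2 - y_3 - y_4 = 0. When solvable, the solutions are x = y + c·(1, 0, 2, 1), c arbitrary (ker(I - K) = span{(1, 0, 2, 1)}, dimension 1).

K has rank 1, so it is an outer product K = u v^T: every row of K is a multiple of one row vector. Reading off the entries, u = (1, 0, 2, 1) and v = (4, 2, -1, -1) (row i of K equals u_i·v^T). A rank-one matrix u v^T satisfies K u = u (v·u) and kills the (3)-dimensional subspace v^⊥, so its characteristic polynomial is lambda^3 (lambda - v·u) with v·u = tr K = 1. Hence the eigenvalues of I - K are 1 (multiplicity 3) and 1 - (1) = 0, so det(I - K) = 0. (Direct check: I - K =
[[-3, -2, 1, 1],
 [0, 1, 0, 0],
 [-8, -4, 3, 2],
 [-4, -2, 1, 2]]
has determinant 0.) So 1 is an eigenvalue of K and (I - K) is not invertible. The finite-dimensional Fredholm alternative says: either (I - K) is invertible, or ker(I - K) ≠ {0} and then range(I - K) = ker((I - K)^*)^⊥, with dim ker(I - K) = dim ker((I - K)^*). We are in the second case, so we need both kernels. Kernel of I - K: (I - K) u = u - u (v·u) = u - u = 0, so ker(I - K) = span{u} = span{(1, 0, 2, 1)} (it is exactly 1-dimensional because rank(I - K) = 3). Kernel of the adjoint: K is real, so (I - K)^* = I - K^T = I - v u^T, and (I - v u^T) v = v - v (u·v) = 0; hence ker((I - K)^*) = span{v} = span{(4, 2, -1, -1)}. Therefore (I - K) x = y is solvable iff <y, v> = 0, i.e. iff 4y_1 + 2y_2 - y_3 - y_4 = 0. When this holds, K y = u (v·y) = 0, so (I - K) y = y and x = y is a particular solution; the full solution set is the line x = y + c·u = y + c·(1, 0, 2, 1), c ∈ C.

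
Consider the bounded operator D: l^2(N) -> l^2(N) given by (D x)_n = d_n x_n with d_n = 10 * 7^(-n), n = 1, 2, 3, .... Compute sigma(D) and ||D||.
sigma(D) = {10 * 7^(-n) : n ≥ 1} ∪ {0}; ||D|| = 10/7

A bounded diagonal operator on l^2 with diagonal entries d_n has spectrum equal to the closure of {d_n : n ≥ 1}: every d_n is an eigenvalue (with eigenvector e_n), so {d_n} ⊂ sigma(D); the spectrum is closed, so its closure is too; and for lambda not in the closure, (D - lambda I) has bounded inverse (the diagonal entries 1/(d_n - lambda) are bounded). For our sequence d_n = 10 * 7^(-n), n = 1, 2, 3, ...:
  - {d_n} = {10 * 7^(-n) : n ≥ 1}; the only limit point is 0
  - closure = {10 * 7^(-n) : n ≥ 1} ∪ {0}
For the norm: a diagonal operator has ||D|| = sup_n |d_n|. Here d_n = 10 * 7^(-n) is positive and decreasing, so sup_n |d_n| = d_1 = 10/7. So ||D|| = 10/7.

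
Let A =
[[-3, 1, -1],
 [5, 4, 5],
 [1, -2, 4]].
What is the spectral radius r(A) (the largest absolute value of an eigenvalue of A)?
r(A) ≈ 4.9505

The eigenvalues of A are the roots of its characteristic polynomial. With M = A (coefficients from the trace, the sum of principal 2x2 minors, and det A):
  p(λ) = det(λ I - M) = λ^3 - 5λ^2 - 2λ + 79.
No integer candidate from the rational root theorem (±divisors of 79) is a root, so the roots are irrational. The cubic discriminant is Δ = -114655 < 0, so there is one real root and a complex-conjugate pair. p(-4) = -57 and p(-3) = 13 have opposite signs, so a root lies in (-4, -3); Newton's method refines it to λ ≈ -3.2235. Dividing out (λ - (-3.2235)) leaves approximately λ^2 - 8.2235λ + 24.5079. For λ^2 - 8.2235λ + 24.5079 the discriminant is -30.4064. It is negative, so the remaining roots are the complex-conjugate pair λ ≈ 4.1117 ± 2.7571i. Their product equals the constant term, so |λ|^2 ≈ 24.5079 and |λ| ≈ 4.9505.
Thus the eigenvalues (to 4 decimals) are -3.2235 (modulus 3.2235); 4.1117 ± 2.7571i (modulus 4.9505). The spectral radius is the largest modulus: r(A) ≈ 4.9505. (Cross-check: r(A) ≤ ||A||_2 ≈ 8.7559; equality holds whenever A is normal, though it can also hold for some non-normal A.)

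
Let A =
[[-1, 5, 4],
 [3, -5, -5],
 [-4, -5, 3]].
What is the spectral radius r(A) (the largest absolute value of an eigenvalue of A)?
r(A) ≈ 8.1892

The eigenvalues of A are the roots of its characteristic polynomial. With M = A (coefficients from the trace, the sum of principal 2x2 minors, and det A):
  p(λ) = det(λ I - M) = λ^3 + 3λ^2 - 37λ + 45.
No integer candidate from the rational root theorem (±divisors of 45) is a root, so the roots are irrational. The cubic discriminant is Δ = 65488 > 0, so there are three distinct real roots. p(-9) = -108 and p(-8) = 21 have opposite signs, so a root lies in (-9, -8); Newton's method refines it to λ ≈ -8.1892. p(1) = 12 and p(2) = -9 have opposite signs, so a root lies in (1, 2); Newton's method refines it to λ ≈ 1.4825. p(3) = -12 and p(4) = 9 have opposite signs, so a root lies in (3, 4); Newton's method refines it to λ ≈ 3.7067. Check (Vieta): the three roots sum to -3, matching tr M = -3.
Thus the eigenvalues (to 4 decimals) are -8.1892 (modulus 8.1892); 1.4825 (modulus 1.4825); 3.7067 (modulus 3.7067). The spectral radius is the largest modulus: r(A) ≈ 8.1892. (Cross-check: r(A) ≤ ||A||_2 ≈ 9.9808; equality holds whenever A is normal, though it can also hold for some non-normal A.)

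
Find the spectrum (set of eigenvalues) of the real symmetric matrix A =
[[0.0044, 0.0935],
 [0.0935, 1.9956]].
sigma(A) ≈ {0, 2}

A is real symmetric, so its spectrum consists of real eigenvalues. Expanding the characteristic polynomial of the displayed matrix gives
  det(λ I - A) = p(λ) = λ^2 + (-2)λ + (0).
Solving p(λ) = 0 yields eigenvalues ≈ 0, 2. (A is shown rounded to 4 decimals, so these recover the underlying integer eigenvalues to within that precision.)
Verification: the trace of A = 2 equals the sum of eigenvalues 2, and det(A) ≈ 0.0000 matches the eigenvalue product 0.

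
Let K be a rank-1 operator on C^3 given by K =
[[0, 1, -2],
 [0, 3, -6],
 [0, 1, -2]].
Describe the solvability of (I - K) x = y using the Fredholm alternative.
(I - K) is singular (det(I - K) = 0, i.e. 1 ∈ sigma(K)). (I - K) x = y is solvable iff y ⊥ ker((I - K)^*) = span{(0, 1, -2)}, i.e. iff y_2 - 2y_3 = 0. When solvable, the solutions are x = y + c·(1, 3, 1), c arbitrary (ker(I - K) = span{(1, 3, 1)}, dimension 1).

K has rank 1, so it is an outer product K = u v^T: every row of K is a multiple of one row vector. Reading off the entries, u = (1, 3, 1) and v = (0, 1, -2) (row i of K equals u_i·v^T). A rank-one matrix u v^T satisfies K u = u (v·u) and kills the (2)-dimensional subspace v^⊥, so its characteristic polynomial is lambda^2 (lambda - v·u) with v·u = tr K = 1. Hence the eigenvalues of I - K are 1 (multiplicity 2) and 1 - (1) = 0, so det(I - K) = 0. (Direct check: I - K =
[[1, -1, 2],
 [0, -2, 6],
 [0, -1, 3]]
has determinant 0.) So 1 is an eigenvalue of K and (I - K) is not invertible. The finite-dimensional Fredholm alternative says: either (I - K) is invertible, or ker(I - K) ≠ {0} and then range(I - K) = ker((I - K)^*)^⊥, with dim ker(I - K) = dim ker((I - K)^*). We are in the second case, so we need both kernels. Kernel of I - K: (I - K) u = u - u (v·u) = u - u = 0, so ker(I - K) = span{u} = span{(1, 3, 1)} (it is exactly 1-dimensional because rank(I - K) = 2). Kernel of the adjoint: K is real, so (I - K)^* = I - K^T = I - v u^T, and (I - v u^T) v = v - v (u·v) = 0; hence ker((I - K)^*) = span{v} = span{(0, 1, -2)}. Therefore (I - K) x = y is solvable iff <y, v> = 0, i.e. iff y_2 - 2y_3 = 0. When this holds, K y = u (v·y) = 0, so (I - K) y = y and x = y is a particular solution; the full solution set is the line x = y + c·u = y + c·(1, 3, 1), c ∈ C.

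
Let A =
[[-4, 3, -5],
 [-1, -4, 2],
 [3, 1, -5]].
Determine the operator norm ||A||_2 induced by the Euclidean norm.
||A||_2 ≈ 8.4789 (= sqrt(largest eigenvalue of A^T A))

||A||_2 = sigma_max(A) = sqrt(lambda_max(A^T A)). Form the symmetric matrix M = A^T A =
[[26, -5, 3],
 [-5, 26, -28],
 [3, -28, 54]].
Its characteristic polynomial (trace, sum of principal 2x2 minors, determinant of M give the coefficients) is
  p(λ) = det(λ I - M) = λ^3 - 106λ^2 + 2666λ - 15376.
No integer candidate from the rational root theorem (±divisors of 15376) is a root, so the roots are irrational. The cubic discriminant is Δ = 2643426544 > 0, so there are three distinct real roots. p(8) = -320 and p(9) = 761 have opposite signs, so a root lies in (8, 9); Newton's method refines it to λ ≈ 8.2809. p(25) = 649 and p(26) = -140 have opposite signs, so a root lies in (25, 26); Newton's method refines it to λ ≈ 25.8278. p(71) = -2525 and p(72) = 320 have opposite signs, so a root lies in (71, 72); Newton's method refines it to λ ≈ 71.8912. Check (Vieta): the three roots sum to 106, matching tr M = 106.
So the eigenvalues of A^T A are ≈ 8.2809, 25.8278, 71.8912 (all ≥ 0, as they must be for A^T A). The largest is λ_max ≈ 71.8912, hence ||A||_2 = sqrt(λ_max) ≈ 8.4789.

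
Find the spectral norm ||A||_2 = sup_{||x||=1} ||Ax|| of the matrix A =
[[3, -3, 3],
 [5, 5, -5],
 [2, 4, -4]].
||A||_2 = sqrt((138 + sqrt(8452))/2) ≈ 10.7223 (= sqrt(largest eigenvalue of A^T A))

||A||_2 = sigma_max(A) = sqrt(lambda_max(A^T A)). Form the symmetric matrix M = A^T A =
[[38, 24, -24],
 [24, 50, -50],
 [-24, -50, 50]].
Its characteristic polynomial (trace, sum of principal 2x2 minors, determinant of M give the coefficients) is
  p(λ) = det(λ I - M) = λ^3 - 138λ^2 + 2648λ.
The constant term is 0, so λ = 0 is a root. Dividing out λ leaves p(λ) = λ(λ^2 - 138λ + 2648). For λ^2 - 138λ + 2648 the discriminant is 8452. It is nonnegative but not a perfect square, so the roots are real and irrational: λ = (138 ± sqrt(8452))/2 ≈ 114.9674, 23.0326.
So the eigenvalues of A^T A are ≈ 0, 23.0326, 114.9674 (all ≥ 0, as they must be for A^T A). The largest is λ_max = (138 + sqrt(8452))/2 ≈ 114.9674, hence ||A||_2 = sqrt(λ_max) = sqrt((138 + sqrt(8452))/2) ≈ 10.7223.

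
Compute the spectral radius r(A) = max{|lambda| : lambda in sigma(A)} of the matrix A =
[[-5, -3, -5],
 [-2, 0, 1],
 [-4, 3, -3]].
r(A) ≈ 8.6145

The eigenvalues of A are the roots of its characteristic polynomial. With M = A (coefficients from the trace, the sum of principal 2x2 minors, and det A):
  p(λ) = det(λ I - M) = λ^3 + 8λ^2 - 14λ - 75.
No integer candidate from the rational root theorem (±divisors of 75) is a root, so the roots are irrational. The cubic discriminant is Δ = 176445 > 0, so there are three distinct real roots. p(-9) = -30 and p(-8) = 37 have opposite signs, so a root lies in (-9, -8); Newton's method refines it to λ ≈ -8.6145. p(-3) = 12 and p(-2) = -23 have opposite signs, so a root lies in (-3, -2); Newton's method refines it to λ ≈ -2.6593. p(3) = -18 and p(4) = 61 have opposite signs, so a root lies in (3, 4); Newton's method refines it to λ ≈ 3.2738. Check (Vieta): the three roots sum to -8, matching tr M = -8.
Thus the eigenvalues (to 4 decimals) are -8.6145 (modulus 8.6145); -2.6593 (modulus 2.6593); 3.2738 (modulus 3.2738). The spectral radius is the largest modulus: r(A) ≈ 8.6145. (Cross-check: r(A) ≤ ||A||_2 ≈ 8.7189; equality holds whenever A is normal, though it can also hold for some non-normal A.)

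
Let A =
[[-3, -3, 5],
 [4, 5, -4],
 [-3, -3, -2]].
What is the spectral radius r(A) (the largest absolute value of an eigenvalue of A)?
r(A) ≈ 3.2381

The eigenvalues of A are the roots of its characteristic polynomial. With M = A (coefficients from the trace, the sum of principal 2x2 minors, and det A):
  p(λ) = det(λ I - M) = λ^3 - 4λ - 21.
No integer candidate from the rational root theorem (±divisors of 21) is a root, so the roots are irrational. The cubic discriminant is Δ = -11651 < 0, so there is one real root and a complex-conjugate pair. p(3) = -6 and p(4) = 27 have opposite signs, so a root lies in (3, 4); Newton's method refines it to λ ≈ 3.2381. Dividing out (λ - (3.2381)) leaves approximately λ^2 + 3.2381λ + 6.4853. For λ^2 + 3.2381λ + 6.4853 the discriminant is -15.4559. It is negative, so the remaining roots are the complex-conjugate pair λ ≈ -1.619 ± 1.9657i. Their product equals the constant term, so |λ|^2 ≈ 6.4853 and |λ| ≈ 2.5466.
Thus the eigenvalues (to 4 decimals) are 3.2381 (modulus 3.2381); -1.619 ± 1.9657i (modulus 2.5466). The spectral radius is the largest modulus: r(A) ≈ 3.2381. (Cross-check: r(A) ≤ ||A||_2 ≈ 10.1159; equality holds whenever A is normal, though it can also hold for some non-normal A.)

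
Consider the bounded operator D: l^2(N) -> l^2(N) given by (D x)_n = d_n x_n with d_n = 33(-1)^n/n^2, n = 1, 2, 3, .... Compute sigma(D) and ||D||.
sigma(D) = {33(-1)^n/n^2 : n ≥ 1} ∪ {0}; ||D|| = 33

A bounded diagonal operator on l^2 with diagonal entries d_n has spectrum equal to the closure of {d_n : n ≥ 1}: every d_n is an eigenvalue (with eigenvector e_n), so {d_n} ⊂ sigma(D); the spectrum is closed, so its closure is too; and for lambda not in the closure, (D - lambda I) has bounded inverse (the diagonal entries 1/(d_n - lambda) are bounded). For our sequence d_n = 33(-1)^n/n^2, n = 1, 2, 3, ...:
  - {d_n} = {33(-1)^n/n^2 : n ≥ 1}; the only limit point is 0
  - closure = {33(-1)^n/n^2 : n ≥ 1} ∪ {0}
For the norm: a diagonal operator has ||D|| = sup_n |d_n|. Here |d_n| = 33/n^2 is decreasing, so sup_n |d_n| = |d_1| = 33. So ||D|| = 33.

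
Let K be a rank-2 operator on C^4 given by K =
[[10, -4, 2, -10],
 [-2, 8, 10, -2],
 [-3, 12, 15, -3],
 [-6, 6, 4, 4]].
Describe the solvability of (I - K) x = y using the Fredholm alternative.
(I - K) is invertible (det(I - K) = 288 ≠ 0), so for every y in C^4 the equation (I - K) x = y has a unique solution.

K has rank 2 and factors as K = U V^T = u1 v1^T + u2 v2^T with u1 = (-2, 2, 3, 2), v1 = (-3, 3, 2, 2), u2 = (2, 2, 3, 0), v2 = (2, 1, 3, -3) (multiplying out reproduces the displayed K). The nonzero eigenvalues of U V^T coincide with those of the 2 x 2 matrix G = V^T U = [[v1·u1, v1·u2], [v2·u1, v2·u2]] = [[22, 6], [1, 15]], and by the Sylvester determinant identity det(I_4 - U V^T) = det(I_2 - V^T U) = det([[-21, -6], [-1, -14]]) = (-21)(-14) - (-6)(-1) = 288. (Direct check: I - K =
[[-9, 4, -2, 10],
 [2, -7, -10, 2],
 [3, -12, -14, 3],
 [6, -6, -4, -3]]
has determinant 288.) The finite-dimensional Fredholm alternative says: either (I - K) is invertible, or ker(I - K) ≠ {0} and then range(I - K) = ker((I - K)^*)^⊥, with dim ker(I - K) = dim ker((I - K)^*). Since det(I - K) ≠ 0, 1 is not an eigenvalue of K and ker(I - K) = {0}, so we are in the first case: for every y there is a unique x = (I - K)^(-1) y. (Explicitly, by the Woodbury identity, (I - U V^T)^(-1) = I + U (I_2 - G)^(-1) V^T.)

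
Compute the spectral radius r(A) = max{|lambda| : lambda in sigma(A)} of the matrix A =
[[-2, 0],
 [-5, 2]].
r(A) = 2

The eigenvalues of A are the roots of its characteristic polynomial. With M = A (coefficients from the trace and determinant):
  p(λ) = det(λ I - M) = λ^2 - 4.
For λ^2 - 4 the discriminant is 16. It is a perfect square (4^2), so the roots are rational: λ = (0 ± 4)/2 = 2, -2.
Thus the eigenvalues (to 4 decimals) are 2 (modulus 2); -2 (modulus 2). The spectral radius is the largest modulus: r(A) = 2. (Cross-check: r(A) ≤ ||A||_2 ≈ 5.7016; equality holds whenever A is normal, though it can also hold for some non-normal A.)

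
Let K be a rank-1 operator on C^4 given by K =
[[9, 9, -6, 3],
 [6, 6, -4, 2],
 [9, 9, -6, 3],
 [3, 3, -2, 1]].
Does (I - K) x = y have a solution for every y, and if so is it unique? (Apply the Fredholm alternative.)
(I - K) is invertible (det(I - K) = -9 ≠ 0), so for every y in C^4 the equation (I - K) x = y has a unique solution.

K has rank 1, so it is an outer product K = u v^T: every row of K is a multiple of one row vector. Reading off the entries, u = (-3, -2, -3, -1) and v = (-3, -3, 2, -1) (row i of K equals u_i·v^T). A rank-one matrix u v^T satisfies K u = u (v·u) and kills the (3)-dimensional subspace v^⊥, so its characteristic polynomial is lambda^3 (lambda - v·u) with v·u = tr K = 10. Hence the eigenvalues of I - K are 1 (multiplicity 3) and 1 - (10) = -9, so det(I - K) = -9. (Direct check: I - K =
[[-8, -9, 6, -3],
 [-6, -5, 4, -2],
 [-9, -9, 7, -3],
 [-3, -3, 2, 0]]
has determinant -9.) The finite-dimensional Fredholm alternative says: either (I - K) is invertible, or ker(I - K) ≠ {0} and then range(I - K) = ker((I - K)^*)^⊥, with dim ker(I - K) = dim ker((I - K)^*). Since det(I - K) ≠ 0, 1 is not an eigenvalue of K and ker(I - K) = {0}, so we are in the first case: for every y there is a unique x = (I - K)^(-1) y. Explicitly, by the Sherman–Morrison formula, (I - u v^T)^(-1) = I + u v^T/(1 - v·u), i.e. (I - K)^(-1) = I + K/(-9).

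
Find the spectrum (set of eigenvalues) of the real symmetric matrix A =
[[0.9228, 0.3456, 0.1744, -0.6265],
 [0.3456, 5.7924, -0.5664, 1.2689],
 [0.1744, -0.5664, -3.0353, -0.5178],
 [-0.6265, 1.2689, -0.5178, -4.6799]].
sigma(A) ≈ {-5, -3, 1, 6}

A is real symmetric, so its spectrum consists of real eigenvalues. Expanding the characteristic polynomial of the displayed matrix gives
  det(λ I - A) = p(λ) = λ^4 + (1)λ^3 + (-35)λ^2 + (-57)λ + (90.005).
Solving p(λ) = 0 yields eigenvalues ≈ -5, -3, 1, 6. (A is shown rounded to 4 decimals, so these recover the underlying integer eigenvalues to within that precision.)
Verification: the trace of A = -1 equals the sum of eigenvalues -1, and det(A) ≈ 90.0050 matches the eigenvalue product 90.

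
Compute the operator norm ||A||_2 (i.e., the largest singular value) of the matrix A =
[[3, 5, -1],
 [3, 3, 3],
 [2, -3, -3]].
||A||_2 ≈ 7.5357 (= sqrt(largest eigenvalue of A^T A))

||A||_2 = sigma_max(A) = sqrt(lambda_max(A^T A)). Form the symmetric matrix M = A^T A =
[[22, 18, 0],
 [18, 43, 13],
 [0, 13, 19]].
Its characteristic polynomial (trace, sum of principal 2x2 minors, determinant of M give the coefficients) is
  p(λ) = det(λ I - M) = λ^3 - 84λ^2 + 1688λ - 8100.
No integer candidate from the rational root theorem (±divisors of 8100) is a root, so the roots are irrational. The cubic discriminant is Δ = 564394576 > 0, so there are three distinct real roots. p(7) = -57 and p(8) = 540 have opposite signs, so a root lies in (7, 8); Newton's method refines it to λ ≈ 7.0872. p(20) = 60 and p(21) = -435 have opposite signs, so a root lies in (20, 21); Newton's method refines it to λ ≈ 20.1263. p(56) = -1380 and p(57) = 393 have opposite signs, so a root lies in (56, 57); Newton's method refines it to λ ≈ 56.7865. Check (Vieta): the three roots sum to 84, matching tr M = 84.
So the eigenvalues of A^T A are ≈ 7.0872, 20.1263, 56.7865 (all ≥ 0, as they must be for A^T A). The largest is λ_max ≈ 56.7865, hence ||A||_2 = sqrt(λ_max) ≈ 7.5357.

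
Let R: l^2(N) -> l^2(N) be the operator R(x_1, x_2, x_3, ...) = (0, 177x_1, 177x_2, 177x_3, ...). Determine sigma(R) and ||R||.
sigma(R) = closed disk {z in C : |z| ≤ 177}; ||R|| = 177

Note R = 177·U where U is the unit right shift (U x)_k = x_{k-1} (with x_0 := 0); so ||R|| = 177||U|| and sigma(R) = 177·sigma(U). ||R x||^2 = sum_{k≥1} |177x_k|^2 = 31329||x||^2, so ||R|| = 177 and sigma(R) ⊂ {|z| ≤ 177}. For any |lambda| < 177, the equation (R - lambda I) x = 0 forces x_1 = 0, then 177x_k = lambda x_{k+1} ⇒ x = 0, so R has no eigenvalues. But (R - lambda I) is not surjective for |lambda| < 177: solving (R - lambda I) x = e_1 would require x_n proportional to (lambda/177)^(-n), which is not in l^2. So every |lambda| < 177 lies in the residual spectrum. The boundary |lambda| = 177 is in the approximate point spectrum (the spectrum is closed). Hence sigma(R) is the closed disk of radius 177.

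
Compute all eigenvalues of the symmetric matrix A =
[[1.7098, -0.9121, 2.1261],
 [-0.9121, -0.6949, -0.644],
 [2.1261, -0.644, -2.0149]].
sigma(A) ≈ {-3, -1, 3}

A is real symmetric, so its spectrum consists of real eigenvalues. Expanding the characteristic polynomial of the displayed matrix gives
  det(λ I - A) = p(λ) = λ^3 + (1)λ^2 + (-9)λ + (-9).
Solving p(λ) = 0 yields eigenvalues ≈ -3, -1, 3. (A is shown rounded to 4 decimals, so these recover the underlying integer eigenvalues to within that precision.)
Verification: the trace of A = -1 equals the sum of eigenvalues -1, and det(A) ≈ 9.0000 matches the eigenvalue product 9.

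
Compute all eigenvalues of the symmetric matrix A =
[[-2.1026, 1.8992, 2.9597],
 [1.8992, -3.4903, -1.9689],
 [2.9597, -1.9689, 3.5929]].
sigma(A) ≈ {-6, -1, 5}

A is real symmetric, so its spectrum consists of real eigenvalues. Expanding the characteristic polynomial of the displayed matrix gives
  det(λ I - A) = p(λ) = λ^3 + (2)λ^2 + (-29)λ + (-29.9984).
Solving p(λ) = 0 yields eigenvalues ≈ -6, -1, 5. (A is shown rounded to 4 decimals, so these recover the underlying integer eigenvalues to within that precision.)
Verification: the trace of A = -2 equals the sum of eigenvalues -2, and det(A) ≈ 29.9984 matches the eigenvalue product 30.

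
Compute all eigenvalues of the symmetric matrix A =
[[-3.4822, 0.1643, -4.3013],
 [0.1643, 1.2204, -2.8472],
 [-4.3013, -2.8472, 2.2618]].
sigma(A) ≈ {-6, 0, 6}

A is real symmetric, so its spectrum consists of real eigenvalues. Expanding the characteristic polynomial of the displayed matrix gives
  det(λ I - A) = p(λ) = λ^3 + (0)λ^2 + (-36)λ + (-0.0011).
Solving p(λ) = 0 yields eigenvalues ≈ -6, 0, 6. (A is shown rounded to 4 decimals, so these recover the underlying integer eigenvalues to within that precision.)
Verification: the trace of A = 0 equals the sum of eigenvalues 0, and det(A) ≈ 0.0011 matches the eigenvalue product 0.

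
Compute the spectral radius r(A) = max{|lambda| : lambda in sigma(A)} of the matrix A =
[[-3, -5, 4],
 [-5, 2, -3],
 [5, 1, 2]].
r(A) = (6 + sqrt(68))/2 ≈ 7.1231

The eigenvalues of A are the roots of its characteristic polynomial. With M = A (coefficients from the trace, the sum of principal 2x2 minors, and det A):
  p(λ) = det(λ I - M) = λ^3 - λ^2 - 50λ + 56.
By the rational root theorem any rational root is an integer divisor of 56. Testing λ = 7: p(7) = 343 - 49 - 350 + 56 = 0, so λ = 7 is a root. Dividing out (λ - 7) leaves p(λ) = (λ - 7)(λ^2 + 6λ - 8). For λ^2 + 6λ - 8 the discriminant is 68. It is nonnegative but not a perfect square, so the roots are real and irrational: λ = (-6 ± sqrt(68))/2 ≈ 1.1231, -7.1231.
Thus the eigenvalues (to 4 decimals) are 1.1231 (modulus 1.1231); -7.1231 (modulus 7.1231); 7 (modulus 7). The spectral radius is the largest modulus: r(A) = (6 + sqrt(68))/2 ≈ 7.1231. (Cross-check: r(A) ≤ ||A||_2 ≈ 7.9941; equality holds whenever A is normal, though it can also hold for some non-normal A.)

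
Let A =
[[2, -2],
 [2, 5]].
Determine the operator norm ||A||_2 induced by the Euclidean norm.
||A||_2 = sqrt((37 + sqrt(585))/2) ≈ 5.5311 (= sqrt(largest eigenvalue of A^T A))

||A||_2 = sigma_max(A) = sqrt(lambda_max(A^T A)). Form the symmetric matrix M = A^T A =
[[8, 6],
 [6, 29]].
Its characteristic polynomial (trace, determinant of M give the coefficients) is
  p(λ) = det(λ I - M) = λ^2 - 37λ + 196.
For λ^2 - 37λ + 196 the discriminant is 585. It is nonnegative but not a perfect square, so the roots are real and irrational: λ = (37 ± sqrt(585))/2 ≈ 30.5934, 6.4066.
So the eigenvalues of A^T A are ≈ 6.4066, 30.5934 (all ≥ 0, as they must be for A^T A). The largest is λ_max = (37 + sqrt(585))/2 ≈ 30.5934, hence ||A||_2 = sqrt(λ_max) = sqrt((37 + sqrt(585))/2) ≈ 5.5311.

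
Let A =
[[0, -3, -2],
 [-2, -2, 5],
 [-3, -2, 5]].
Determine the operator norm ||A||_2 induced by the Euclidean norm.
||A||_2 ≈ 8.4344 (= sqrt(largest eigenvalue of A^T A))

||A||_2 = sigma_max(A) = sqrt(lambda_max(A^T A)). Form the symmetric matrix M = A^T A =
[[13, 10, -25],
 [10, 17, -14],
 [-25, -14, 54]].
Its characteristic polynomial (trace, sum of principal 2x2 minors, determinant of M give the coefficients) is
  p(λ) = det(λ I - M) = λ^3 - 84λ^2 + 920λ - 361.
No integer candidate from the rational root theorem (±divisors of 361) is a root, so the roots are irrational. The cubic discriminant is Δ = 2500228597 > 0, so there are three distinct real roots. p(0) = -361 and p(1) = 476 have opposite signs, so a root lies in (0, 1); Newton's method refines it to λ ≈ 0.4075. p(12) = 311 and p(13) = -400 have opposite signs, so a root lies in (12, 13); Newton's method refines it to λ ≈ 12.4536. p(71) = -574 and p(72) = 3671 have opposite signs, so a root lies in (71, 72); Newton's method refines it to λ ≈ 71.1389. Check (Vieta): the three roots sum to 84, matching tr M = 84.
So the eigenvalues of A^T A are ≈ 0.4075, 12.4536, 71.1389 (all ≥ 0, as they must be for A^T A). The largest is λ_max ≈ 71.1389, hence ||A||_2 = sqrt(λ_max) ≈ 8.4344.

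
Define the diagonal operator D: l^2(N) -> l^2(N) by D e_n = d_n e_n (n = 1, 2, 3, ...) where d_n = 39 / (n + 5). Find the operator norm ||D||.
||D|| = 13/2 (attained at n = 1)

For D diagonal, ||D|| = sup_n |d_n| = sup_n 39/(n + 5). This is positive and strictly decreasing in n, so the supremum is attained at n = 1: d_1 = 39/(1 + 5) = 13/2. Hence ||D|| = 13/2.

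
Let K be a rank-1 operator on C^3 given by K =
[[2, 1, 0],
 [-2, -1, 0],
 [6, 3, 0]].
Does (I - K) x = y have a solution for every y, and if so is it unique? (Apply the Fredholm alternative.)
(I - K) is singular (det(I - K) = 0, i.e. 1 ∈ sigma(K)). (I - K) x = y is solvable iff y ⊥ ker((I - K)^*) = span{(2, 1, 0)}, i.e. iff 2y_1 + y_2 = 0. When solvable, the solutions are x = y + c·(1, -1, 3), c arbitrary (ker(I - K) = span{(1, -1, 3)}, dimension 1).

K has rank 1, so it is an outer product K = u v^T: every row of K is a multiple of one row vector. Reading off the entries, u = (1, -1, 3) and v = (2, 1, 0) (row i of K equals u_i·v^T). A rank-one matrix u v^T satisfies K u = u (v·u) and kills the (2)-dimensional subspace v^⊥, so its characteristic polynomial is lambda^2 (lambda - v·u) with v·u = tr K = 1. Hence the eigenvalues of I - K are 1 (multiplicity 2) and 1 - (1) = 0, so det(I - K) = 0. (Direct check: I - K =
[[-1, -1, 0],
 [2, 2, 0],
 [-6, -3, 1]]
has determinant 0.) So 1 is an eigenvalue of K and (I - K) is not invertible. The finite-dimensional Fredholm alternative says: either (I - K) is invertible, or ker(I - K) ≠ {0} and then range(I - K) = ker((I - K)^*)^⊥, with dim ker(I - K) = dim ker((I - K)^*). We are in the second case, so we need both kernels. Kernel of I - K: (I - K) u = u - u (v·u) = u - u = 0, so ker(I - K) = span{u} = span{(1, -1, 3)} (it is exactly 1-dimensional because rank(I - K) = 2). Kernel of the adjoint: K is real, so (I - K)^* = I - K^T = I - v u^T, and (I - v u^T) v = v - v (u·v) = 0; hence ker((I - K)^*) = span{v} = span{(2, 1, 0)}. Therefore (I - K) x = y is solvable iff <y, v> = 0, i.e. iff 2y_1 + y_2 = 0. When this holds, K y = u (v·y) = 0, so (I - K) y = y and x = y is a particular solution; the full solution set is the line x = y + c·u = y + c·(1, -1, 3), c ∈ C.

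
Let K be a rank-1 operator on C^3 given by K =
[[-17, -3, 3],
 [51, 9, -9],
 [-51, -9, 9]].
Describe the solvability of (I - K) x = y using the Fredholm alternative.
(I - K) is singular (det(I - K) = 0, i.e. 1 ∈ sigma(K)). (I - K) x = y is solvable iff y ⊥ ker((I - K)^*) = span{(-17, -3, 3)}, i.e. iff -17y_1 - 3y_2 + 3y_3 = 0. When solvable, the solutions are x = y + c·(1, -3, 3), c arbitrary (ker(I - K) = span{(1, -3, 3)}, dimension 1).

K has rank 1, so it is an outer product K = u v^T: every row of K is a multiple of one row vector. Reading off the entries, u = (1, -3, 3) and v = (-17, -3, 3) (row i of K equals u_i·v^T). A rank-one matrix u v^T satisfies K u = u (v·u) and kills the (2)-dimensional subspace v^⊥, so its characteristic polynomial is lambda^2 (lambda - v·u) with v·u = tr K = 1. Hence the eigenvalues of I - K are 1 (multiplicity 2) and 1 - (1) = 0, so det(I - K) = 0. (Direct check: I - K =
[[18, 3, -3],
 [-51, -8, 9],
 [51, 9, -8]]
has determinant 0.) So 1 is an eigenvalue of K and (I - K) is not invertible. The finite-dimensional Fredholm alternative says: either (I - K) is invertible, or ker(I - K) ≠ {0} and then range(I - K) = ker((I - K)^*)^⊥, with dim ker(I - K) = dim ker((I - K)^*). We are in the second case, so we need both kernels. Kernel of I - K: (I - K) u = u - u (v·u) = u - u = 0, so ker(I - K) = span{u} = span{(1, -3, 3)} (it is exactly 1-dimensional because rank(I - K) = 2). Kernel of the adjoint: K is real, so (I - K)^* = I - K^T = I - v u^T, and (I - v u^T) v = v - v (u·v) = 0; hence ker((I - K)^*) = span{v} = span{(-17, -3, 3)}. Therefore (I - K) x = y is solvable iff <y, v> = 0, i.e. iff -17y_1 - 3y_2 + 3y_3 = 0. When this holds, K y = u (v·y) = 0, so (I - K) y = y and x = y is a particular solution; the full solution set is the line x = y + c·u = y + c·(1, -3, 3), c ∈ C.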